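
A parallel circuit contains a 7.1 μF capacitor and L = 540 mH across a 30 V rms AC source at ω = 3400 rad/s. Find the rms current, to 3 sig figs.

X_L = ωL = 1840 Ω
X_C = 1/(ωC) = 41.4 Ω
Parallel: admittances add. Y = 1/(jωL) + jωC
Y = (0 + j0.0236) S
|Y| = 0.0236 S → |Z| = 1/|Y| = 42.4 Ω, ∠Z = −∠Y = -90.0°
I = V/|Z| = 30/42.4 = 708 mA

708 mA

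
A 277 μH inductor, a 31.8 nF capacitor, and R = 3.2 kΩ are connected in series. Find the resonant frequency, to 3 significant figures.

53.6 kHz

ω₀ = 1/√(LC) = 1/√(0.000277 × 3.18e-08) = 336900 rad/s
f₀ = ω₀/(2π) = 53.6 kHz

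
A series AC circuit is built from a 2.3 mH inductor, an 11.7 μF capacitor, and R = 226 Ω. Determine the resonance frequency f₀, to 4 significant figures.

970.2 Hz

ω₀ = 1/√(LC) = 1/√(0.0023 × 1.17e-05) = 6096 rad/s
f₀ = ω₀/(2π) = 970.2 Hz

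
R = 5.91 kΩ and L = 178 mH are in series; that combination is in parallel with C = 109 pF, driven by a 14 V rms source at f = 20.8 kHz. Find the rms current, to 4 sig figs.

393.1 μA

ω = 2πf = 130700 rad/s
X_L = ωL = 23260 Ω
X_C = 1/(ωC) = 70200 Ω
Branch 1 (R+jX_L): Z₁ = 5910 + j23260 Ω, |Z₁| = 24000 Ω
Branch 2 (−jX_C): Z₂ = −j70200 Ω
Parallel: Z = Z₁Z₂/(Z₁+Z₂), |Z| = 35620 Ω, ∠Z = 68.57°
I = V/|Z| = 14/35620 = 393.1 μA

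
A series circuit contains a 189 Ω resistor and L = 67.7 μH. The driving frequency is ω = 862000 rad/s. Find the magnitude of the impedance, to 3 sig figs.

198 Ω

X_L = ωL = 58.4 Ω
Z = 189 + j58.4 Ω
|Z| = √(189² + 58.4²) = 198 Ω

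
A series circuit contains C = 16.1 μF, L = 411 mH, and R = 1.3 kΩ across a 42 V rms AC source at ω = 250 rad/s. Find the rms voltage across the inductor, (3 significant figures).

X_L = ωL = 103 Ω
X_C = 1/(ωC) = 248 Ω
Net reactance X = X_L − X_C = -146 Ω
Z = 1300 − j146 Ω
|Z| = √(1300² + 146²) = 1310 Ω
I = V/|Z| = 32.1 mA
V_L = I·|Z_L| = 0.0321 × 103 = 3.30 V

3.30 V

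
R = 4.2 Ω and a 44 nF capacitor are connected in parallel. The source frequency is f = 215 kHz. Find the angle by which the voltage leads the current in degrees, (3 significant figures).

-14.0°

ω = 2πf = 1.351e+06 rad/s
X_C = 1/(ωC) = 16.8 Ω
Parallel: admittances add. Y = 1/R + jωC
Y = (0.238 + j0.0594) S
|Y| = 0.245 S → |Z| = 1/|Y| = 4.07 Ω, ∠Z = −∠Y = -14.0°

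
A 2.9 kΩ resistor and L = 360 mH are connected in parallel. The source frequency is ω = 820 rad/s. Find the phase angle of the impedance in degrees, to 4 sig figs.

84.19°

X_L = ωL = 295.2 Ω
Parallel: admittances add. Y = 1/R + 1/(jωL)
Y = (0.0003448 − j0.003388) S
|Y| = 0.003405 S → |Z| = 1/|Y| = 293.7 Ω, ∠Z = −∠Y = 84.19°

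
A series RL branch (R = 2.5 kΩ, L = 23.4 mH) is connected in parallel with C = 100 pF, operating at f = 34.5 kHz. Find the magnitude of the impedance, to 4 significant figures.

6342 Ω

ω = 2πf = 216800 rad/s
X_L = ωL = 5072 Ω
X_C = 1/(ωC) = 46130 Ω
Branch 1 (R+jX_L): Z₁ = 2500 + j5072 Ω, |Z₁| = 5655 Ω
Branch 2 (−jX_C): Z₂ = −j46130 Ω
Parallel: Z = Z₁Z₂/(Z₁+Z₂), |Z| = 6342 Ω, ∠Z = 60.28°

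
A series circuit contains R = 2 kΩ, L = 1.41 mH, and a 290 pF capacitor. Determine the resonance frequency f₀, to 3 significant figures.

ω₀ = 1/√(LC) = 1/√(0.00141 × 2.9e-10) = 1.564e+06 rad/s
f₀ = ω₀/(2π) = 249 kHz

249 kHz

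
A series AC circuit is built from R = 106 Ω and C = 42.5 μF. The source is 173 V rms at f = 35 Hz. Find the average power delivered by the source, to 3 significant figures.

ω = 2πf = 219.9 rad/s
X_C = 1/(ωC) = 107 Ω
Z = 106 − j107 Ω
|Z| = √(106² + 107²) = 151 Ω
∠Z = arctan(-107/106) = -45.3°
I = V/|Z| = 1.15 A
P = VI cos φ = 173 × 1.15 × cos(-45.3°) = 140 W

140 W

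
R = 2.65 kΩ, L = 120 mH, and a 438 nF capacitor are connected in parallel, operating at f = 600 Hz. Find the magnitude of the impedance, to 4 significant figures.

1482 Ω

ω = 2πf = 3770 rad/s
X_L = ωL = 452.4 Ω
X_C = 1/(ωC) = 605.6 Ω
Parallel: admittances add. Y = 1/R + 1/(jωL) + jωC
Y = (0.0003774 − j0.0005593) S
|Y| = 0.0006747 S → |Z| = 1/|Y| = 1482 Ω, ∠Z = −∠Y = 55.99°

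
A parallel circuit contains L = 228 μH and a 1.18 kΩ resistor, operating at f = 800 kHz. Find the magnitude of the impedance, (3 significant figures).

822 Ω

ω = 2πf = 5.027e+06 rad/s
X_L = ωL = 1150 Ω
Parallel: admittances add. Y = 1/R + 1/(jωL)
Y = (0.000847 − j0.000873) S
|Y| = 0.00122 S → |Z| = 1/|Y| = 822 Ω, ∠Z = −∠Y = 45.8°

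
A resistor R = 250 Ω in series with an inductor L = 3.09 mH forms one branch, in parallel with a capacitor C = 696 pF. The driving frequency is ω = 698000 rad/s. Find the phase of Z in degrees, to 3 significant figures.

X_L = ωL = 2160 Ω
X_C = 1/(ωC) = 2060 Ω
Branch 1 (R+jX_L): Z₁ = 250 + j2160 Ω, |Z₁| = 2170 Ω
Branch 2 (−jX_C): Z₂ = −j2060 Ω
Parallel: Z = Z₁Z₂/(Z₁+Z₂), |Z| = 16600 Ω, ∠Z = -28.1°

-28.1°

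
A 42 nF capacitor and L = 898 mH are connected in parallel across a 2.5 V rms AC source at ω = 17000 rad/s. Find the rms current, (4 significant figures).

1.621 mA

X_L = ωL = 15270 Ω
X_C = 1/(ωC) = 1401 Ω
Parallel: admittances add. Y = 1/(jωL) + jωC
Y = (0 + j0.0006485) S
|Y| = 0.0006485 S → |Z| = 1/|Y| = 1542 Ω, ∠Z = −∠Y = -90.00°
I = V/|Z| = 2.5/1542 = 1.621 mA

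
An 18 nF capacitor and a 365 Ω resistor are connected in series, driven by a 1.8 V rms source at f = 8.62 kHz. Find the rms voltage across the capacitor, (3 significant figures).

ω = 2πf = 54160 rad/s
X_C = 1/(ωC) = 1030 Ω
Z = 365 − j1030 Ω
|Z| = √(365² + 1030²) = 1090 Ω
I = V/|Z| = 1.65 mA
V_C = I·|Z_C| = 0.00165 × 1030 = 1.70 V

1.70 V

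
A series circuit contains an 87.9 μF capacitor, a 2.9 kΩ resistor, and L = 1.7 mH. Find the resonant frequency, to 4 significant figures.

411.7 Hz

ω₀ = 1/√(LC) = 1/√(0.0017 × 8.79e-05) = 2587 rad/s
f₀ = ω₀/(2π) = 411.7 Hz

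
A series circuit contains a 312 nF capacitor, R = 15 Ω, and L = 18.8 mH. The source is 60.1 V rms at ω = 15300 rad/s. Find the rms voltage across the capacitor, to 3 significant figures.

158 V

X_L = ωL = 288 Ω
X_C = 1/(ωC) = 209 Ω
Net reactance X = X_L − X_C = 78.2 Ω
Z = 15.0 + j78.2 Ω
|Z| = √(15.0² + 78.2²) = 79.6 Ω
I = V/|Z| = 755 mA
V_C = I·|Z_C| = 0.755 × 209 = 158 V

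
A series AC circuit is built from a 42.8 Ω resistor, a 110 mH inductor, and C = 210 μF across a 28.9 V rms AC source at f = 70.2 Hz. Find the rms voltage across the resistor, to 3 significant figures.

ω = 2πf = 441.1 rad/s
X_L = ωL = 48.5 Ω
X_C = 1/(ωC) = 10.8 Ω
Net reactance X = X_L − X_C = 37.7 Ω
Z = 42.8 + j37.7 Ω
|Z| = √(42.8² + 37.7²) = 57.1 Ω
I = V/|Z| = 507 mA
V_R = I·|Z_R| = 0.507 × 42.8 = 21.7 V

21.7 V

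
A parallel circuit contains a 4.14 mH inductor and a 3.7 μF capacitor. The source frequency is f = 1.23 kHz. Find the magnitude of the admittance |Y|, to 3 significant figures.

2.66 mS

ω = 2πf = 7728 rad/s
X_L = ωL = 32.0 Ω
X_C = 1/(ωC) = 35.0 Ω
Parallel: admittances add. Y = 1/(jωL) + jωC
Y = (0 − j0.00266) S
|Y| = 0.00266 S → |Z| = 1/|Y| = 376 Ω, ∠Z = −∠Y = 90.0°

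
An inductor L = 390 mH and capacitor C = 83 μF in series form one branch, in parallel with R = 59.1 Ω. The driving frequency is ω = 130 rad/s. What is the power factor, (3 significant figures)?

X_L = ωL = 50.7 Ω
X_C = 1/(ωC) = 92.7 Ω
Branch 1: Z₁ = R = 59.1 Ω
Branch 2 (series LC): Z₂ = j(X_L − X_C) = −j42.0 Ω
Parallel: Z = Z₁Z₂/(Z₁+Z₂), |Z| = 34.2 Ω, ∠Z = -54.6°
cos φ = cos(-54.6°) = 0.579

0.579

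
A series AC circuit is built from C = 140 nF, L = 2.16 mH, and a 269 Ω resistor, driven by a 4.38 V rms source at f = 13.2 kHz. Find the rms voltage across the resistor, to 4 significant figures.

4.139 V

ω = 2πf = 82940 rad/s
X_L = ωL = 179.1 Ω
X_C = 1/(ωC) = 86.12 Ω
Net reactance X = X_L − X_C = 93.02 Ω
Z = 269.0 + j93.02 Ω
|Z| = √(269.0² + 93.02²) = 284.6 Ω
I = V/|Z| = 15.39 mA
V_R = I·|Z_R| = 0.01539 × 269.0 = 4.139 V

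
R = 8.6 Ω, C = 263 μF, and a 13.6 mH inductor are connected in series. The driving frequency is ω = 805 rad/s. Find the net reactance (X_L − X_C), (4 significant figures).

X_L = ωL = 10.95 Ω
X_C = 1/(ωC) = 4.723 Ω
X = 10.95 − 4.723 = 6.225 Ω

6.225 Ω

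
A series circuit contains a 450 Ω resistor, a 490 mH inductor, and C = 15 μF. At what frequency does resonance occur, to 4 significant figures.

58.71 Hz

ω₀ = 1/√(LC) = 1/√(0.49 × 1.5e-05) = 368.9 rad/s
f₀ = ω₀/(2π) = 58.71 Hz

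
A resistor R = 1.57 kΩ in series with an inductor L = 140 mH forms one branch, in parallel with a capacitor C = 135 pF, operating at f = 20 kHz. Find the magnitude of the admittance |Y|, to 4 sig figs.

ω = 2πf = 125700 rad/s
X_L = ωL = 17590 Ω
X_C = 1/(ωC) = 58950 Ω
Branch 1 (R+jX_L): Z₁ = 1570 + j17590 Ω, |Z₁| = 17660 Ω
Branch 2 (−jX_C): Z₂ = −j58950 Ω
Parallel: Z = Z₁Z₂/(Z₁+Z₂), |Z| = 25160 Ω, ∠Z = 82.73°
|Y| = 1/|Z| = 39.75 μS

39.75 μS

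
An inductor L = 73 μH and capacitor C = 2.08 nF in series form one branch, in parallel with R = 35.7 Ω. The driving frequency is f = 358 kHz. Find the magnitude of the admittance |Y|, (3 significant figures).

34.5 mS

ω = 2πf = 2.249e+06 rad/s
X_L = ωL = 164 Ω
X_C = 1/(ωC) = 214 Ω
Branch 1: Z₁ = R = 35.7 Ω
Branch 2 (series LC): Z₂ = j(X_L − X_C) = −j49.5 Ω
Parallel: Z = Z₁Z₂/(Z₁+Z₂), |Z| = 29.0 Ω, ∠Z = -35.8°
|Y| = 1/|Z| = 34.5 mS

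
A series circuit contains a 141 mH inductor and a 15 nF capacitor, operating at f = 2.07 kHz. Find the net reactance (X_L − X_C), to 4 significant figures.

-3292 Ω

ω = 2πf = 13010 rad/s
X_L = ωL = 1834 Ω
X_C = 1/(ωC) = 5126 Ω
X = 1834 − 5126 = -3292 Ω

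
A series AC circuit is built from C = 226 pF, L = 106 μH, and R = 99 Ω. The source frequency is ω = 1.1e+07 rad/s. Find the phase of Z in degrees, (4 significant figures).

X_L = ωL = 1166 Ω
X_C = 1/(ωC) = 402.3 Ω
Net reactance X = X_L − X_C = 763.7 Ω
Z = 99.00 + j763.7 Ω
|Z| = √(99.00² + 763.7²) = 770.1 Ω
∠Z = arctan(763.7/99.00) = 82.61°

82.61°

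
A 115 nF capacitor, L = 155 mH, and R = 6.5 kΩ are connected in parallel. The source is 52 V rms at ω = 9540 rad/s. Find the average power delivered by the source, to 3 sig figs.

X_L = ωL = 1480 Ω
X_C = 1/(ωC) = 911 Ω
Parallel: admittances add. Y = 1/R + 1/(jωL) + jωC
Y = (0.000154 + j0.000421) S
|Y| = 0.000448 S → |Z| = 1/|Y| = 2230 Ω, ∠Z = −∠Y = -69.9°
I = V/|Z| = 23.3 mA
P = VI cos φ = 52 × 0.0233 × cos(-69.9°) = 416 mW

416 mW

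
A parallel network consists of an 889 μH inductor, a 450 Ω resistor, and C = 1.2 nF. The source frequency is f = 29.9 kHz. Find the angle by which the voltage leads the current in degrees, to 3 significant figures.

68.9°

ω = 2πf = 187900 rad/s
X_L = ωL = 167 Ω
X_C = 1/(ωC) = 4440 Ω
Parallel: admittances add. Y = 1/R + 1/(jωL) + jωC
Y = (0.00222 − j0.00576) S
|Y| = 0.00618 S → |Z| = 1/|Y| = 162 Ω, ∠Z = −∠Y = 68.9°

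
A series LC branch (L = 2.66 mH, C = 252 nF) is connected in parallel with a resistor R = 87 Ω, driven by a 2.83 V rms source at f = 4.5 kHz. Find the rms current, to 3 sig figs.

ω = 2πf = 28270 rad/s
X_L = ωL = 75.2 Ω
X_C = 1/(ωC) = 140 Ω
Branch 1: Z₁ = R = 87.0 Ω
Branch 2 (series LC): Z₂ = j(X_L − X_C) = −j65.1 Ω
Parallel: Z = Z₁Z₂/(Z₁+Z₂), |Z| = 52.1 Ω, ∠Z = -53.2°
I = V/|Z| = 2.83/52.1 = 54.3 mA

54.3 mA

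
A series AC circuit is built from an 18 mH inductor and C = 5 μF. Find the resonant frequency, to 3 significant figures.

531 Hz

ω₀ = 1/√(LC) = 1/√(0.018 × 5e-06) = 3333 rad/s
f₀ = ω₀/(2π) = 531 Hz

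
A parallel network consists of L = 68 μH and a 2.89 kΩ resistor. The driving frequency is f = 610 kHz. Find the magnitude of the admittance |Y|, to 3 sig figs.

3.85 mS

ω = 2πf = 3.833e+06 rad/s
X_L = ωL = 261 Ω
Parallel: admittances add. Y = 1/R + 1/(jωL)
Y = (0.000346 − j0.00384) S
|Y| = 0.00385 S → |Z| = 1/|Y| = 260 Ω, ∠Z = −∠Y = 84.8°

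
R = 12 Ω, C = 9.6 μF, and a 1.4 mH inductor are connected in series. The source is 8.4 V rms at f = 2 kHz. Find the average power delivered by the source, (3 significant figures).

3.67 W

ω = 2πf = 12570 rad/s
X_L = ωL = 17.6 Ω
X_C = 1/(ωC) = 8.29 Ω
Net reactance X = X_L − X_C = 9.30 Ω
Z = 12.0 + j9.30 Ω
|Z| = √(12.0² + 9.30²) = 15.2 Ω
∠Z = arctan(9.30/12.0) = 37.8°
I = V/|Z| = 553 mA
P = VI cos φ = 8.4 × 0.553 × cos(37.8°) = 3.67 W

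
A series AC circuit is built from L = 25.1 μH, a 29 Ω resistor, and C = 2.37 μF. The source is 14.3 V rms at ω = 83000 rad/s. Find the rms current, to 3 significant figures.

X_L = ωL = 2.08 Ω
X_C = 1/(ωC) = 5.08 Ω
Net reactance X = X_L − X_C = -3.00 Ω
Z = 29.0 − j3.00 Ω
|Z| = √(29.0² + 3.00²) = 29.2 Ω
I = V/|Z| = 14.3/29.2 = 490 mA

490 mA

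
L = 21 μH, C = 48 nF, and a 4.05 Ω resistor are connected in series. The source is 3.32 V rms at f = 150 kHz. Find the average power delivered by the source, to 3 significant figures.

2.05 W

ω = 2πf = 942500 rad/s
X_L = ωL = 19.8 Ω
X_C = 1/(ωC) = 22.1 Ω
Net reactance X = X_L − X_C = -2.31 Ω
Z = 4.05 − j2.31 Ω
|Z| = √(4.05² + 2.31²) = 4.66 Ω
∠Z = arctan(-2.31/4.05) = -29.7°
I = V/|Z| = 712 mA
P = VI cos φ = 3.32 × 0.712 × cos(-29.7°) = 2.05 W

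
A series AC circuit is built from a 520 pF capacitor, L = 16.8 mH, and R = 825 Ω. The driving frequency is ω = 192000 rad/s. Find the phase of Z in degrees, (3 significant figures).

-83.1°

X_L = ωL = 3230 Ω
X_C = 1/(ωC) = 10000 Ω
Net reactance X = X_L − X_C = -6790 Ω
Z = 825 − j6790 Ω
|Z| = √(825² + 6790²) = 6840 Ω
∠Z = arctan(-6790/825) = -83.1°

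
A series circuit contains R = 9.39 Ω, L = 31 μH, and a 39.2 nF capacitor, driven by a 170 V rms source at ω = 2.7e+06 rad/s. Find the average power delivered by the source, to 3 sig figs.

X_L = ωL = 83.7 Ω
X_C = 1/(ωC) = 9.45 Ω
Net reactance X = X_L − X_C = 74.3 Ω
Z = 9.39 + j74.3 Ω
|Z| = √(9.39² + 74.3²) = 74.8 Ω
∠Z = arctan(74.3/9.39) = 82.8°
I = V/|Z| = 2.27 A
P = VI cos φ = 170 × 2.27 × cos(82.8°) = 48.4 W

48.4 W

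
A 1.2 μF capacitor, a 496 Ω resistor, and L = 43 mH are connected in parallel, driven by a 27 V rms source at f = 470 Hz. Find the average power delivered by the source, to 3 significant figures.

ω = 2πf = 2953 rad/s
X_L = ωL = 127 Ω
X_C = 1/(ωC) = 282 Ω
Parallel: admittances add. Y = 1/R + 1/(jωL) + jωC
Y = (0.00202 − j0.00433) S
|Y| = 0.00478 S → |Z| = 1/|Y| = 209 Ω, ∠Z = −∠Y = 65.0°
I = V/|Z| = 129 mA
P = VI cos φ = 27 × 0.129 × cos(65.0°) = 1.47 W

1.47 W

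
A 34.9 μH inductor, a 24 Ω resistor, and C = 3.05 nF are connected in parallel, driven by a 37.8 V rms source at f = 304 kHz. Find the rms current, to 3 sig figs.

1.61 A

ω = 2πf = 1.91e+06 rad/s
X_L = ωL = 66.7 Ω
X_C = 1/(ωC) = 172 Ω
Parallel: admittances add. Y = 1/R + 1/(jωL) + jωC
Y = (0.0417 − j0.00918) S
|Y| = 0.0427 S → |Z| = 1/|Y| = 23.4 Ω, ∠Z = −∠Y = 12.4°
I = V/|Z| = 37.8/23.4 = 1.61 A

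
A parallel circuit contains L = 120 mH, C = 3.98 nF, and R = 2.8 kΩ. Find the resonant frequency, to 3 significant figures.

ω₀ = 1/√(LC) = 1/√(0.12 × 3.98e-09) = 45760 rad/s
f₀ = ω₀/(2π) = 7.28 kHz

7.28 kHz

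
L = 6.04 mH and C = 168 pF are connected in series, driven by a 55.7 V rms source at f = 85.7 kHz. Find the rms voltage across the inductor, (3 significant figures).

23.2 V

ω = 2πf = 538500 rad/s
X_L = ωL = 3250 Ω
X_C = 1/(ωC) = 11100 Ω
Net reactance X = X_L − X_C = -7800 Ω
Z = − j7800 Ω
|Z| = √(0² + 7800²) = 7800 Ω
I = V/|Z| = 7.14 mA
V_L = I·|Z_L| = 0.00714 × 3250 = 23.2 V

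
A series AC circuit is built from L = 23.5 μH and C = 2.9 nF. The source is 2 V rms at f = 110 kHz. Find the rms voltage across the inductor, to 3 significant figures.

ω = 2πf = 691200 rad/s
X_L = ωL = 16.2 Ω
X_C = 1/(ωC) = 499 Ω
Net reactance X = X_L − X_C = -483 Ω
Z = − j483 Ω
|Z| = √(0² + 483²) = 483 Ω
I = V/|Z| = 4.14 mA
V_L = I·|Z_L| = 0.00414 × 16.2 = 0.0673 V

0.0673 V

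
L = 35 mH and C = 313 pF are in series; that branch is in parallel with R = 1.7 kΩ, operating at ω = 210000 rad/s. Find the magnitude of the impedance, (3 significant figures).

X_L = ωL = 7350 Ω
X_C = 1/(ωC) = 15200 Ω
Branch 1: Z₁ = R = 1700 Ω
Branch 2 (series LC): Z₂ = j(X_L − X_C) = −j7860 Ω
Parallel: Z = Z₁Z₂/(Z₁+Z₂), |Z| = 1660 Ω, ∠Z = -12.2°

1660 Ω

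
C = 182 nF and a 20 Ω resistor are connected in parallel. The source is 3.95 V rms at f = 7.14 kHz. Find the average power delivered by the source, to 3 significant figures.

780 mW

ω = 2πf = 44860 rad/s
X_C = 1/(ωC) = 122 Ω
Parallel: admittances add. Y = 1/R + jωC
Y = (0.0500 + j0.00816) S
|Y| = 0.0507 S → |Z| = 1/|Y| = 19.7 Ω, ∠Z = −∠Y = -9.27°
I = V/|Z| = 200 mA
P = VI cos φ = 3.95 × 0.200 × cos(-9.27°) = 780 mW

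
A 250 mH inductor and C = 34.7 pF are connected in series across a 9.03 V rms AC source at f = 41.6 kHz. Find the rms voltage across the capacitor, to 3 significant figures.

22.2 V

ω = 2πf = 261400 rad/s
X_L = ωL = 65300 Ω
X_C = 1/(ωC) = 110000 Ω
Net reactance X = X_L − X_C = -44900 Ω
Z = − j44900 Ω
|Z| = √(0² + 44900²) = 44900 Ω
I = V/|Z| = 201 μA
V_C = I·|Z_C| = 0.000201 × 110000 = 22.2 V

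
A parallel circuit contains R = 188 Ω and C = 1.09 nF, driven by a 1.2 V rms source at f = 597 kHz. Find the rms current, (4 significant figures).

8.051 mA

ω = 2πf = 3.751e+06 rad/s
X_C = 1/(ωC) = 244.6 Ω
Parallel: admittances add. Y = 1/R + jωC
Y = (0.005319 + j0.004089) S
|Y| = 0.006709 S → |Z| = 1/|Y| = 149.1 Ω, ∠Z = −∠Y = -37.55°
I = V/|Z| = 1.2/149.1 = 8.051 mA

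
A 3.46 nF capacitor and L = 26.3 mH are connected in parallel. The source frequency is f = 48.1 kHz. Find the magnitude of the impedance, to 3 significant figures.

1090 Ω

ω = 2πf = 302200 rad/s
X_L = ωL = 7950 Ω
X_C = 1/(ωC) = 956 Ω
Parallel: admittances add. Y = 1/(jωL) + jωC
Y = (0 + j0.000920) S
|Y| = 0.000920 S → |Z| = 1/|Y| = 1090 Ω, ∠Z = −∠Y = -90.0°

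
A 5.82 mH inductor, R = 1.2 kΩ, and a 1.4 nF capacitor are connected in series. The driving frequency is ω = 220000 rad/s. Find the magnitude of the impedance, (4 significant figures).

X_L = ωL = 1280 Ω
X_C = 1/(ωC) = 3247 Ω
Net reactance X = X_L − X_C = -1966 Ω
Z = 1200 − j1966 Ω
|Z| = √(1200² + 1966²) = 2304 Ω

2304 Ω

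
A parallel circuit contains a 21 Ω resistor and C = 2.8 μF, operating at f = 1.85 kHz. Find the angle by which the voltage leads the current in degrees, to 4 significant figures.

-34.35°

ω = 2πf = 11620 rad/s
X_C = 1/(ωC) = 30.72 Ω
Parallel: admittances add. Y = 1/R + jωC
Y = (0.04762 + j0.03255) S
|Y| = 0.05768 S → |Z| = 1/|Y| = 17.34 Ω, ∠Z = −∠Y = -34.35°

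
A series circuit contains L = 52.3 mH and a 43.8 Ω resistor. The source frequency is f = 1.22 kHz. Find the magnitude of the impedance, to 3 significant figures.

403 Ω

ω = 2πf = 7665 rad/s
X_L = ωL = 401 Ω
Z = 43.8 + j401 Ω
|Z| = √(43.8² + 401²) = 403 Ω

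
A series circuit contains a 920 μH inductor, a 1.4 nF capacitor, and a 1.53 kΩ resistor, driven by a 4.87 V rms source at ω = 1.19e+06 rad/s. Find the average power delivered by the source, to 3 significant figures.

X_L = ωL = 1090 Ω
X_C = 1/(ωC) = 600 Ω
Net reactance X = X_L − X_C = 495 Ω
Z = 1530 + j495 Ω
|Z| = √(1530² + 495²) = 1610 Ω
∠Z = arctan(495/1530) = 17.9°
I = V/|Z| = 3.03 mA
P = VI cos φ = 4.87 × 0.00303 × cos(17.9°) = 14.0 mW

14.0 mW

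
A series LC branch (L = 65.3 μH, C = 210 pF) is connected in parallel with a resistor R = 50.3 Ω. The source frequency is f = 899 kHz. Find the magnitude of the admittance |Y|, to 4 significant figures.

19.99 mS

ω = 2πf = 5.649e+06 rad/s
X_L = ωL = 368.9 Ω
X_C = 1/(ωC) = 843.0 Ω
Branch 1: Z₁ = R = 50.30 Ω
Branch 2 (series LC): Z₂ = j(X_L − X_C) = −j474.2 Ω
Parallel: Z = Z₁Z₂/(Z₁+Z₂), |Z| = 50.02 Ω, ∠Z = -6.055°
|Y| = 1/|Z| = 19.99 mS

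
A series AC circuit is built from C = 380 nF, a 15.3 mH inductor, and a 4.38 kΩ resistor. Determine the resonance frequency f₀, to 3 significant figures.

2.09 kHz

ω₀ = 1/√(LC) = 1/√(0.0153 × 3.8e-07) = 13110 rad/s
f₀ = ω₀/(2π) = 2.09 kHz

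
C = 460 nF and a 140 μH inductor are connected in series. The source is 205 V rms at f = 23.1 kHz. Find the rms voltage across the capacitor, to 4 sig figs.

574.8 V

ω = 2πf = 145100 rad/s
X_L = ωL = 20.32 Ω
X_C = 1/(ωC) = 14.98 Ω
Net reactance X = X_L − X_C = 5.342 Ω
Z = j5.342 Ω
|Z| = √(0² + 5.342²) = 5.342 Ω
I = V/|Z| = 38.38 A
V_C = I·|Z_C| = 38.38 × 14.98 = 574.8 V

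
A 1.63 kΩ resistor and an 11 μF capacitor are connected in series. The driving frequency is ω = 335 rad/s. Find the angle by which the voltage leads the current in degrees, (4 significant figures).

-9.452°

X_C = 1/(ωC) = 271.4 Ω
Z = 1630 − j271.4 Ω
|Z| = √(1630² + 271.4²) = 1652 Ω
∠Z = arctan(-271.4/1630) = -9.452°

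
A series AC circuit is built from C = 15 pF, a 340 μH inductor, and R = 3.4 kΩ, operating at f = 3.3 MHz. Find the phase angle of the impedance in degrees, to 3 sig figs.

48.4°

ω = 2πf = 2.073e+07 rad/s
X_L = ωL = 7050 Ω
X_C = 1/(ωC) = 3220 Ω
Net reactance X = X_L − X_C = 3830 Ω
Z = 3400 + j3830 Ω
|Z| = √(3400² + 3830²) = 5120 Ω
∠Z = arctan(3830/3400) = 48.4°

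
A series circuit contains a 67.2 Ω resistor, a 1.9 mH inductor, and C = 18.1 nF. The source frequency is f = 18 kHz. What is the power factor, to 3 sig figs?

ω = 2πf = 113100 rad/s
X_L = ωL = 215 Ω
X_C = 1/(ωC) = 489 Ω
Net reactance X = X_L − X_C = -274 Ω
Z = 67.2 − j274 Ω
|Z| = √(67.2² + 274²) = 282 Ω
∠Z = arctan(-274/67.2) = -76.2°
cos φ = cos(-76.2°) = 0.239

0.239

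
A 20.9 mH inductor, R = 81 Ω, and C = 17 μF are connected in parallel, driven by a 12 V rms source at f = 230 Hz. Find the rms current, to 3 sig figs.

ω = 2πf = 1445 rad/s
X_L = ωL = 30.2 Ω
X_C = 1/(ωC) = 40.7 Ω
Parallel: admittances add. Y = 1/R + 1/(jωL) + jωC
Y = (0.0123 − j0.00854) S
|Y| = 0.0150 S → |Z| = 1/|Y| = 66.6 Ω, ∠Z = −∠Y = 34.7°
I = V/|Z| = 12/66.6 = 180 mA

180 mA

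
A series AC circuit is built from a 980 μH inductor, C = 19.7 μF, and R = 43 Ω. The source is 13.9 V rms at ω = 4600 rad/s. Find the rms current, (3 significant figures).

320 mA

X_L = ωL = 4.51 Ω
X_C = 1/(ωC) = 11.0 Ω
Net reactance X = X_L − X_C = -6.53 Ω
Z = 43.0 − j6.53 Ω
|Z| = √(43.0² + 6.53²) = 43.5 Ω
I = V/|Z| = 13.9/43.5 = 320 mA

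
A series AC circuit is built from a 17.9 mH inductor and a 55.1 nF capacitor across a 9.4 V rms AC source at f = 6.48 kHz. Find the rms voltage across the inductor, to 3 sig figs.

ω = 2πf = 40720 rad/s
X_L = ωL = 729 Ω
X_C = 1/(ωC) = 446 Ω
Net reactance X = X_L − X_C = 283 Ω
Z = j283 Ω
|Z| = √(0² + 283²) = 283 Ω
I = V/|Z| = 33.2 mA
V_L = I·|Z_L| = 0.0332 × 729 = 24.2 V

24.2 V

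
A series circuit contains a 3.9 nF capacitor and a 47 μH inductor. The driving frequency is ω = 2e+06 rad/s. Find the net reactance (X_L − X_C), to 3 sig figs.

X_L = ωL = 94.0 Ω
X_C = 1/(ωC) = 128 Ω
X = 94.0 − 128 = -34.2 Ω

-34.2 Ω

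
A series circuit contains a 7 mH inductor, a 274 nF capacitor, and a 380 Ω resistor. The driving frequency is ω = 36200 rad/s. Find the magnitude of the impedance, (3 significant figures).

X_L = ωL = 253 Ω
X_C = 1/(ωC) = 101 Ω
Net reactance X = X_L − X_C = 153 Ω
Z = 380 + j153 Ω
|Z| = √(380² + 153²) = 409 Ω

409 Ω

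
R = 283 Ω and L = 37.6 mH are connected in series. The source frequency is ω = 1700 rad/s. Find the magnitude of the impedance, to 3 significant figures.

X_L = ωL = 63.9 Ω
Z = 283 + j63.9 Ω
|Z| = √(283² + 63.9²) = 290 Ω

290 Ω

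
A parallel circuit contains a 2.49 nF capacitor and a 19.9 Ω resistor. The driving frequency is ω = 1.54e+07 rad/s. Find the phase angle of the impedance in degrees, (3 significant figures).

X_C = 1/(ωC) = 26.1 Ω
Parallel: admittances add. Y = 1/R + jωC
Y = (0.0503 + j0.0383) S
|Y| = 0.0632 S → |Z| = 1/|Y| = 15.8 Ω, ∠Z = −∠Y = -37.3°

-37.3°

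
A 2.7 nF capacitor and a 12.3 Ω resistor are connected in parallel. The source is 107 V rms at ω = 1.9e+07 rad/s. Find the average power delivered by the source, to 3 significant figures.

931 W

X_C = 1/(ωC) = 19.5 Ω
Parallel: admittances add. Y = 1/R + jωC
Y = (0.0813 + j0.0513) S
|Y| = 0.0961 S → |Z| = 1/|Y| = 10.4 Ω, ∠Z = −∠Y = -32.3°
I = V/|Z| = 10.3 A
P = VI cos φ = 107 × 10.3 × cos(-32.3°) = 931 W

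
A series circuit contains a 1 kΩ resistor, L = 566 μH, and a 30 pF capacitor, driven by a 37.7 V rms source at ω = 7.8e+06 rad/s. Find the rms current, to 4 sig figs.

X_L = ωL = 4415 Ω
X_C = 1/(ωC) = 4274 Ω
Net reactance X = X_L − X_C = 141.3 Ω
Z = 1000 + j141.3 Ω
|Z| = √(1000² + 141.3²) = 1010 Ω
I = V/|Z| = 37.7/1010 = 37.33 mA

37.33 mA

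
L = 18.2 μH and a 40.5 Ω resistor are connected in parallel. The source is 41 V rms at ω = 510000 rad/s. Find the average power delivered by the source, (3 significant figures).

41.5 W

X_L = ωL = 9.28 Ω
Parallel: admittances add. Y = 1/R + 1/(jωL)
Y = (0.0247 − j0.108) S
|Y| = 0.111 S → |Z| = 1/|Y| = 9.05 Ω, ∠Z = −∠Y = 77.1°
I = V/|Z| = 4.53 A
P = VI cos φ = 41 × 4.53 × cos(77.1°) = 41.5 W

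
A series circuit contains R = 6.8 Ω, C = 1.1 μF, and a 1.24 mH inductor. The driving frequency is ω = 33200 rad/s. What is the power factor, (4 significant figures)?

X_L = ωL = 41.17 Ω
X_C = 1/(ωC) = 27.38 Ω
Net reactance X = X_L − X_C = 13.79 Ω
Z = 6.800 + j13.79 Ω
|Z| = √(6.800² + 13.79²) = 15.37 Ω
∠Z = arctan(13.79/6.800) = 63.74°
cos φ = cos(63.74°) = 0.4424

0.4424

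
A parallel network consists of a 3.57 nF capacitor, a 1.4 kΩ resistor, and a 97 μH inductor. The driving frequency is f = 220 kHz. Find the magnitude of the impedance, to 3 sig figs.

381 Ω

ω = 2πf = 1.382e+06 rad/s
X_L = ωL = 134 Ω
X_C = 1/(ωC) = 203 Ω
Parallel: admittances add. Y = 1/R + 1/(jωL) + jωC
Y = (0.000714 − j0.00252) S
|Y| = 0.00262 S → |Z| = 1/|Y| = 381 Ω, ∠Z = −∠Y = 74.2°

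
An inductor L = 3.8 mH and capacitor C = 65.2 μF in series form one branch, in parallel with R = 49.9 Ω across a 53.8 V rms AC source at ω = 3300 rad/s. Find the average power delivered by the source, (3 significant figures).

58.0 W

X_L = ωL = 12.5 Ω
X_C = 1/(ωC) = 4.65 Ω
Branch 1: Z₁ = R = 49.9 Ω
Branch 2 (series LC): Z₂ = j(X_L − X_C) = j7.89 Ω
Parallel: Z = Z₁Z₂/(Z₁+Z₂), |Z| = 7.80 Ω, ∠Z = 81.0°
I = V/|Z| = 6.90 A
P = VI cos φ = 53.8 × 6.90 × cos(81.0°) = 58.0 W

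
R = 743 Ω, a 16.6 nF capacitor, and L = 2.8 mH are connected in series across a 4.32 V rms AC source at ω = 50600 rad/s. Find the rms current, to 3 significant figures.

X_L = ωL = 142 Ω
X_C = 1/(ωC) = 1190 Ω
Net reactance X = X_L − X_C = -1050 Ω
Z = 743 − j1050 Ω
|Z| = √(743² + 1050²) = 1290 Ω
I = V/|Z| = 4.32/1290 = 3.36 mA

3.36 mA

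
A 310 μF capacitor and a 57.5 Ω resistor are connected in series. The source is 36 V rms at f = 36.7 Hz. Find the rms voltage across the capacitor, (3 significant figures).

8.51 V

ω = 2πf = 230.6 rad/s
X_C = 1/(ωC) = 14.0 Ω
Z = 57.5 − j14.0 Ω
|Z| = √(57.5² + 14.0²) = 59.2 Ω
I = V/|Z| = 608 mA
V_C = I·|Z_C| = 0.608 × 14.0 = 8.51 V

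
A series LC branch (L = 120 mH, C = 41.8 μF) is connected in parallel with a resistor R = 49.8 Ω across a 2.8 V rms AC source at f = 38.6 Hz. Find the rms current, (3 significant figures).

ω = 2πf = 242.5 rad/s
X_L = ωL = 29.1 Ω
X_C = 1/(ωC) = 98.6 Ω
Branch 1: Z₁ = R = 49.8 Ω
Branch 2 (series LC): Z₂ = j(X_L − X_C) = −j69.5 Ω
Parallel: Z = Z₁Z₂/(Z₁+Z₂), |Z| = 40.5 Ω, ∠Z = -35.6°
I = V/|Z| = 2.8/40.5 = 69.2 mA

69.2 mA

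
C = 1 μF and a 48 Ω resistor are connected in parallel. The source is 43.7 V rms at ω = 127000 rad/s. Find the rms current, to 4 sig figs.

X_C = 1/(ωC) = 7.874 Ω
Parallel: admittances add. Y = 1/R + jωC
Y = (0.02083 + j0.1270) S
|Y| = 0.1287 S → |Z| = 1/|Y| = 7.770 Ω, ∠Z = −∠Y = -80.68°
I = V/|Z| = 43.7/7.770 = 5.624 A

5.624 A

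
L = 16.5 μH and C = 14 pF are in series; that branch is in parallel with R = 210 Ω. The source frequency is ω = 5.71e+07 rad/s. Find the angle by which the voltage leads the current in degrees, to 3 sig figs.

-34.2°

X_L = ωL = 942 Ω
X_C = 1/(ωC) = 1250 Ω
Branch 1: Z₁ = R = 210 Ω
Branch 2 (series LC): Z₂ = j(X_L − X_C) = −j309 Ω
Parallel: Z = Z₁Z₂/(Z₁+Z₂), |Z| = 174 Ω, ∠Z = -34.2°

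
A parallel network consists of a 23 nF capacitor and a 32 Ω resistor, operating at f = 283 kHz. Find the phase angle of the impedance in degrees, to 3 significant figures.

ω = 2πf = 1.778e+06 rad/s
X_C = 1/(ωC) = 24.5 Ω
Parallel: admittances add. Y = 1/R + jωC
Y = (0.0312 + j0.0409) S
|Y| = 0.0515 S → |Z| = 1/|Y| = 19.4 Ω, ∠Z = −∠Y = -52.6°

-52.6°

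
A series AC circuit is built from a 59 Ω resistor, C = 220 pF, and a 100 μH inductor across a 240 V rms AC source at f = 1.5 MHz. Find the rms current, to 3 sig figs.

517 mA

ω = 2πf = 9.425e+06 rad/s
X_L = ωL = 942 Ω
X_C = 1/(ωC) = 482 Ω
Net reactance X = X_L − X_C = 460 Ω
Z = 59.0 + j460 Ω
|Z| = √(59.0² + 460²) = 464 Ω
I = V/|Z| = 240/464 = 517 mA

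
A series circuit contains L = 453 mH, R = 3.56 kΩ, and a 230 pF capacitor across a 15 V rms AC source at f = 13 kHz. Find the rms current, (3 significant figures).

903 μA

ω = 2πf = 81680 rad/s
X_L = ωL = 37000 Ω
X_C = 1/(ωC) = 53200 Ω
Net reactance X = X_L − X_C = -16200 Ω
Z = 3560 − j16200 Ω
|Z| = √(3560² + 16200²) = 16600 Ω
I = V/|Z| = 15/16600 = 903 μA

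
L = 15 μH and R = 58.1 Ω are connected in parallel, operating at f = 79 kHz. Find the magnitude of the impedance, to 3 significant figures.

ω = 2πf = 496400 rad/s
X_L = ωL = 7.45 Ω
Parallel: admittances add. Y = 1/R + 1/(jωL)
Y = (0.0172 − j0.134) S
|Y| = 0.135 S → |Z| = 1/|Y| = 7.39 Ω, ∠Z = −∠Y = 82.7°

7.39 Ω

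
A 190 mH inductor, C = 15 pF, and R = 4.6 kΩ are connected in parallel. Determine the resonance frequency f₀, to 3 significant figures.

ω₀ = 1/√(LC) = 1/√(0.19 × 1.5e-11) = 592300 rad/s
f₀ = ω₀/(2π) = 94.3 kHz

94.3 kHz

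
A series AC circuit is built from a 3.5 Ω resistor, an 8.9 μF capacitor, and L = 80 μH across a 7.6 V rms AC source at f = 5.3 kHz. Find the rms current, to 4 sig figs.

ω = 2πf = 33300 rad/s
X_L = ωL = 2.664 Ω
X_C = 1/(ωC) = 3.374 Ω
Net reactance X = X_L − X_C = -0.7100 Ω
Z = 3.500 − j0.7100 Ω
|Z| = √(3.500² + 0.7100²) = 3.571 Ω
I = V/|Z| = 7.6/3.571 = 2.128 A

2.128 A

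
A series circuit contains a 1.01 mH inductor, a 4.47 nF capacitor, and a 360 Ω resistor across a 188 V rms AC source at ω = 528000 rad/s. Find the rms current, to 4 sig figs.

499.6 mA

X_L = ωL = 533.3 Ω
X_C = 1/(ωC) = 423.7 Ω
Net reactance X = X_L − X_C = 109.6 Ω
Z = 360.0 + j109.6 Ω
|Z| = √(360.0² + 109.6²) = 376.3 Ω
I = V/|Z| = 188/376.3 = 499.6 mA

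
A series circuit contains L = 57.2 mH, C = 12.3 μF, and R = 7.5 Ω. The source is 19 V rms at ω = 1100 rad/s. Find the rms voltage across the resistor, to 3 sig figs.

X_L = ωL = 62.9 Ω
X_C = 1/(ωC) = 73.9 Ω
Net reactance X = X_L − X_C = -11.0 Ω
Z = 7.50 − j11.0 Ω
|Z| = √(7.50² + 11.0²) = 13.3 Ω
I = V/|Z| = 1.43 A
V_R = I·|Z_R| = 1.43 × 7.50 = 10.7 V

10.7 V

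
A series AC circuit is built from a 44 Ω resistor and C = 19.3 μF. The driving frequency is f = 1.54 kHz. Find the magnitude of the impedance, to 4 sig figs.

44.32 Ω

ω = 2πf = 9676 rad/s
X_C = 1/(ωC) = 5.355 Ω
Z = 44.00 − j5.355 Ω
|Z| = √(44.00² + 5.355²) = 44.32 Ω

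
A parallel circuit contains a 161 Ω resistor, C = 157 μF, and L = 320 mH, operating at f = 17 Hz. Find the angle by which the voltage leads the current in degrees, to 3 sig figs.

ω = 2πf = 106.8 rad/s
X_L = ωL = 34.2 Ω
X_C = 1/(ωC) = 59.6 Ω
Parallel: admittances add. Y = 1/R + 1/(jωL) + jωC
Y = (0.00621 − j0.0125) S
|Y| = 0.0139 S → |Z| = 1/|Y| = 71.7 Ω, ∠Z = −∠Y = 63.6°

63.6°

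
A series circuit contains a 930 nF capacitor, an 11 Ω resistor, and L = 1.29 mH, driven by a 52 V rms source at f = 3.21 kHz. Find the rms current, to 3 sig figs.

1.77 A

ω = 2πf = 20170 rad/s
X_L = ωL = 26.0 Ω
X_C = 1/(ωC) = 53.3 Ω
Net reactance X = X_L − X_C = -27.3 Ω
Z = 11.0 − j27.3 Ω
|Z| = √(11.0² + 27.3²) = 29.4 Ω
I = V/|Z| = 52/29.4 = 1.77 A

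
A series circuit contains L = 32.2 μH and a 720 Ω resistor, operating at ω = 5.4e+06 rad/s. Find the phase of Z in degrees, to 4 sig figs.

13.58°

X_L = ωL = 173.9 Ω
Z = 720.0 + j173.9 Ω
|Z| = √(720.0² + 173.9²) = 740.7 Ω
∠Z = arctan(173.9/720.0) = 13.58°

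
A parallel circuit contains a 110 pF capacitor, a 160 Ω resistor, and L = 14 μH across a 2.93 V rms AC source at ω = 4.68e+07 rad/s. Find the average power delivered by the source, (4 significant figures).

X_L = ωL = 655.2 Ω
X_C = 1/(ωC) = 194.3 Ω
Parallel: admittances add. Y = 1/R + 1/(jωL) + jωC
Y = (0.006250 + j0.003622) S
|Y| = 0.007224 S → |Z| = 1/|Y| = 138.4 Ω, ∠Z = −∠Y = -30.09°
I = V/|Z| = 21.16 mA
P = VI cos φ = 2.93 × 0.02116 × cos(-30.09°) = 53.66 mW

53.66 mW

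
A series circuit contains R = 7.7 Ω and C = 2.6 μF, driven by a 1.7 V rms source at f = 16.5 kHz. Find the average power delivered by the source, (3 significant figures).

305 mW

ω = 2πf = 103700 rad/s
X_C = 1/(ωC) = 3.71 Ω
Z = 7.70 − j3.71 Ω
|Z| = √(7.70² + 3.71²) = 8.55 Ω
∠Z = arctan(-3.71/7.70) = -25.7°
I = V/|Z| = 199 mA
P = VI cos φ = 1.7 × 0.199 × cos(-25.7°) = 305 mW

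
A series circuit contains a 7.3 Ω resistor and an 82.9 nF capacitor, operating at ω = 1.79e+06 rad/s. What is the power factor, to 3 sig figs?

X_C = 1/(ωC) = 6.74 Ω
Z = 7.30 − j6.74 Ω
|Z| = √(7.30² + 6.74²) = 9.93 Ω
∠Z = arctan(-6.74/7.30) = -42.7°
cos φ = cos(-42.7°) = 0.735

0.735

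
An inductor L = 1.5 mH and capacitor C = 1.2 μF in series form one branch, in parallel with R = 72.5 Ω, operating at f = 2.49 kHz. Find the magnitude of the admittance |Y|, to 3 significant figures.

ω = 2πf = 15650 rad/s
X_L = ωL = 23.5 Ω
X_C = 1/(ωC) = 53.3 Ω
Branch 1: Z₁ = R = 72.5 Ω
Branch 2 (series LC): Z₂ = j(X_L − X_C) = −j29.8 Ω
Parallel: Z = Z₁Z₂/(Z₁+Z₂), |Z| = 27.6 Ω, ∠Z = -67.7°
|Y| = 1/|Z| = 36.3 mS

36.3 mS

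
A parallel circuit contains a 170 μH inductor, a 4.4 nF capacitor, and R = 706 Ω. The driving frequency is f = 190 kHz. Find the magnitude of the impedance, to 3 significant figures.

688 Ω

ω = 2πf = 1.194e+06 rad/s
X_L = ωL = 203 Ω
X_C = 1/(ωC) = 190 Ω
Parallel: admittances add. Y = 1/R + 1/(jωL) + jωC
Y = (0.00142 + j0.000325) S
|Y| = 0.00145 S → |Z| = 1/|Y| = 688 Ω, ∠Z = −∠Y = -12.9°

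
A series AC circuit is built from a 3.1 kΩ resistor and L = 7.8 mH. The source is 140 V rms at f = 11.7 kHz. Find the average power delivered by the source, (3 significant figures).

6.11 W

ω = 2πf = 73510 rad/s
X_L = ωL = 573 Ω
Z = 3100 + j573 Ω
|Z| = √(3100² + 573²) = 3150 Ω
∠Z = arctan(573/3100) = 10.5°
I = V/|Z| = 44.4 mA
P = VI cos φ = 140 × 0.0444 × cos(10.5°) = 6.11 W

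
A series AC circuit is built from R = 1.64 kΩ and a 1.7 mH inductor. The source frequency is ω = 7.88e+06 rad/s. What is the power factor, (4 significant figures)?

X_L = ωL = 13400 Ω
Z = 1640 + j13400 Ω
|Z| = √(1640² + 13400²) = 13500 Ω
∠Z = arctan(13400/1640) = 83.02°
cos φ = cos(83.02°) = 0.1215

0.1215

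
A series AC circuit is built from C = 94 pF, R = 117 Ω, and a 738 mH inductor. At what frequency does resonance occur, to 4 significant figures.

ω₀ = 1/√(LC) = 1/√(0.738 × 9.4e-11) = 120100 rad/s
f₀ = ω₀/(2π) = 19.11 kHz

19.11 kHz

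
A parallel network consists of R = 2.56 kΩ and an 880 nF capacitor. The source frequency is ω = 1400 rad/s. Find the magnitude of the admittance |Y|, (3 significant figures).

X_C = 1/(ωC) = 812 Ω
Parallel: admittances add. Y = 1/R + jωC
Y = (0.000391 + j0.00123) S
|Y| = 0.00129 S → |Z| = 1/|Y| = 774 Ω, ∠Z = −∠Y = -72.4°

1.29 mS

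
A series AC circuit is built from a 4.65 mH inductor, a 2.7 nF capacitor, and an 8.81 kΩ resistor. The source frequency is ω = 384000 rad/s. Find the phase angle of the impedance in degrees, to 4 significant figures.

X_L = ωL = 1786 Ω
X_C = 1/(ωC) = 964.5 Ω
Net reactance X = X_L − X_C = 821.1 Ω
Z = 8810 + j821.1 Ω
|Z| = √(8810² + 821.1²) = 8848 Ω
∠Z = arctan(821.1/8810) = 5.325°

5.325°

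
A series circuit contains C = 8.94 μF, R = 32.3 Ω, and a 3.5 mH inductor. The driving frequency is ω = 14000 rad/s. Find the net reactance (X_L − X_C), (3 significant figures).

41.0 Ω

X_L = ωL = 49.0 Ω
X_C = 1/(ωC) = 7.99 Ω
X = 49.0 − 7.99 = 41.0 Ω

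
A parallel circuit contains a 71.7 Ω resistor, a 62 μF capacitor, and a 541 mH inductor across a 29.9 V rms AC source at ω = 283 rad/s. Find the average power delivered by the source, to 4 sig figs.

12.47 W

X_L = ωL = 153.1 Ω
X_C = 1/(ωC) = 56.99 Ω
Parallel: admittances add. Y = 1/R + 1/(jωL) + jωC
Y = (0.01395 + j0.01101) S
|Y| = 0.01777 S → |Z| = 1/|Y| = 56.27 Ω, ∠Z = −∠Y = -38.30°
I = V/|Z| = 531.4 mA
P = VI cos φ = 29.9 × 0.5314 × cos(-38.30°) = 12.47 W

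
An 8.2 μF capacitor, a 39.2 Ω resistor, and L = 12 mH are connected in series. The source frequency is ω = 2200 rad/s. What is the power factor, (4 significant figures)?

0.8036

X_L = ωL = 26.40 Ω
X_C = 1/(ωC) = 55.43 Ω
Net reactance X = X_L − X_C = -29.03 Ω
Z = 39.20 − j29.03 Ω
|Z| = √(39.20² + 29.03²) = 48.78 Ω
∠Z = arctan(-29.03/39.20) = -36.52°
cos φ = cos(-36.52°) = 0.8036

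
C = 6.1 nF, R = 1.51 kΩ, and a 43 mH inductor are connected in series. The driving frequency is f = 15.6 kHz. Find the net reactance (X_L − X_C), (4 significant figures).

2542 Ω

ω = 2πf = 98020 rad/s
X_L = ωL = 4215 Ω
X_C = 1/(ωC) = 1672 Ω
X = 4215 − 1672 = 2542 Ω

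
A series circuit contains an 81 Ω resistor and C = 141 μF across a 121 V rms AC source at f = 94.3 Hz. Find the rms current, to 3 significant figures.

1.48 A

ω = 2πf = 592.5 rad/s
X_C = 1/(ωC) = 12.0 Ω
Z = 81.0 − j12.0 Ω
|Z| = √(81.0² + 12.0²) = 81.9 Ω
I = V/|Z| = 121/81.9 = 1.48 A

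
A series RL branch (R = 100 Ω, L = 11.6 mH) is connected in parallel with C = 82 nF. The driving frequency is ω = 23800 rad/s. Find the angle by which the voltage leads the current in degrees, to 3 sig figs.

X_L = ωL = 276 Ω
X_C = 1/(ωC) = 512 Ω
Branch 1 (R+jX_L): Z₁ = 100 + j276 Ω, |Z₁| = 294 Ω
Branch 2 (−jX_C): Z₂ = −j512 Ω
Parallel: Z = Z₁Z₂/(Z₁+Z₂), |Z| = 586 Ω, ∠Z = 47.2°

47.2°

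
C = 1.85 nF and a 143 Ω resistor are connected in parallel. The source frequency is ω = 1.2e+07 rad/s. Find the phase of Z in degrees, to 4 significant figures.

X_C = 1/(ωC) = 45.05 Ω
Parallel: admittances add. Y = 1/R + jωC
Y = (0.006993 + j0.02220) S
|Y| = 0.02328 S → |Z| = 1/|Y| = 42.96 Ω, ∠Z = −∠Y = -72.52°

-72.52°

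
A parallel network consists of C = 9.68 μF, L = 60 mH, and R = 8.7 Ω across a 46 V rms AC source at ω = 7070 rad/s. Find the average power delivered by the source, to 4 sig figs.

243.2 W

X_L = ωL = 424.2 Ω
X_C = 1/(ωC) = 14.61 Ω
Parallel: admittances add. Y = 1/R + 1/(jωL) + jωC
Y = (0.1149 + j0.06608) S
|Y| = 0.1326 S → |Z| = 1/|Y| = 7.542 Ω, ∠Z = −∠Y = -29.89°
I = V/|Z| = 6.099 A
P = VI cos φ = 46 × 6.099 × cos(-29.89°) = 243.2 W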